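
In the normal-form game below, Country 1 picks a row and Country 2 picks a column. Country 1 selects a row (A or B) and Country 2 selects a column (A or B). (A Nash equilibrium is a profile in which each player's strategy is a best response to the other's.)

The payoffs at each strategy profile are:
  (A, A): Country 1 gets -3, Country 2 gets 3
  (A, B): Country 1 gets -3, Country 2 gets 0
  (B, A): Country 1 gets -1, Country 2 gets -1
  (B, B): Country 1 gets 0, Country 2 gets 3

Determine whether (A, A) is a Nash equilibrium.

At (A, A), Country 1 earns -3; switching to B would give -1, so Country 1 would deviate.
Country 2 earns 3; switching to B would give 0, so Country 2 has no profitable deviation.
Since at least one player can profitably deviate, this is not a Nash equilibrium.

No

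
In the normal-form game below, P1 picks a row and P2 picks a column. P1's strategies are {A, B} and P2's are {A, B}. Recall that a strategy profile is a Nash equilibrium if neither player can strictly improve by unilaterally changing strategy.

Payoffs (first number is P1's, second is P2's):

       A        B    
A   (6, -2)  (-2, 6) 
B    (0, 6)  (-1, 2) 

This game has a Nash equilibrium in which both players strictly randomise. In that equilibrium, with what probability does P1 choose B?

2/3

Let x be the probability that P1 plays A. In a completely mixed equilibrium, P2 must be indifferent between A and B.
P2's expected payoff from A is −2x + 6(1−x); from B it is 6x + 2(1−x).
Setting these equal: −8x + 6 = 4x + 2, so x = 1/3.
Therefore P1 plays B with probability 1 − 1/3 = 2/3.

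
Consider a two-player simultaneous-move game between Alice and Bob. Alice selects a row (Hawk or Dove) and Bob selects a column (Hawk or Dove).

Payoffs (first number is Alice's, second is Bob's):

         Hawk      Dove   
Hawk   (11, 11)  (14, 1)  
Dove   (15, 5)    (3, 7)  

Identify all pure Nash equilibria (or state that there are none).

(Hawk, Hawk): Alice prefers Dove (15 > 11) — not an equilibrium.
(Hawk, Dove): Bob prefers Hawk (11 > 1) — not an equilibrium.
(Dove, Hawk): Bob prefers Dove (7 > 5) — not an equilibrium.
(Dove, Dove): Alice prefers Hawk (14 > 3) — not an equilibrium.

none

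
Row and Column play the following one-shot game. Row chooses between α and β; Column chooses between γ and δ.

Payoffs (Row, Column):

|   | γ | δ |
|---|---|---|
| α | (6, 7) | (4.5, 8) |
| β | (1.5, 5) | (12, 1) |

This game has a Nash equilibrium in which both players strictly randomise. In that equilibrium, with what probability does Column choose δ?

Let c be the probability that Column plays γ. In a completely mixed equilibrium, Row must be indifferent between α and β.
Row's expected payoff from α is 6c + 4.5(1−c); from β it is 1.5c + 12(1−c).
Setting these equal: 1.5c + 4.5 = −10.5c + 12, so c = 5/8.
Therefore Column plays δ with probability 1 − 5/8 = 3/8.

3/8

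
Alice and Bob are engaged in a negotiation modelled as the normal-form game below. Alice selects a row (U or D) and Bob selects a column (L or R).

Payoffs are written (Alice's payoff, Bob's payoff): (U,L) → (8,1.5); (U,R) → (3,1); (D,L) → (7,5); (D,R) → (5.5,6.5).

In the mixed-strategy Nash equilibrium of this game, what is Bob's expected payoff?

19/8

First find p, the probability Alice plays U, from Bob's indifference between L and R: 1.5p + 5(1−p) = p + 6.5(1−p), giving p = 3/4.
Since Bob is indifferent in equilibrium, Bob's expected payoff equals the payoff from either column against (3/4, 1/4). Using L: 1.5(3/4) + 5(1/4) = 19/8.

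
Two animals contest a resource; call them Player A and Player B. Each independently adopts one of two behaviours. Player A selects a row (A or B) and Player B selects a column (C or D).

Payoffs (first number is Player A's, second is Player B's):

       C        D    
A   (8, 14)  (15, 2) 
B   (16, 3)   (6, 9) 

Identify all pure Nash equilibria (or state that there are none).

none

(A, C): Player A prefers B (16 > 8) — not an equilibrium.
(A, D): Player B prefers C (14 > 2) — not an equilibrium.
(B, C): Player B prefers D (9 > 3) — not an equilibrium.
(B, D): Player A prefers A (15 > 6) — not an equilibrium.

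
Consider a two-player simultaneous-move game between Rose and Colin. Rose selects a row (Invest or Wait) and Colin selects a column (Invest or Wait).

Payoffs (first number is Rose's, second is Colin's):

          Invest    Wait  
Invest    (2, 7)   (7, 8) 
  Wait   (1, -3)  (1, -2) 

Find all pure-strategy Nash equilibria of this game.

(Invest, Invest): Colin prefers Wait (8 > 7) — not an equilibrium.
(Invest, Wait): Rose gets 7 ≥ 1 from Wait, and Colin gets 8 ≥ 7 from Invest — Nash equilibrium.
(Wait, Invest): Rose prefers Invest (2 > 1); Colin prefers Wait (-2 > -3) — not an equilibrium.
(Wait, Wait): Rose prefers Invest (7 > 1) — not an equilibrium.

(Invest, Wait)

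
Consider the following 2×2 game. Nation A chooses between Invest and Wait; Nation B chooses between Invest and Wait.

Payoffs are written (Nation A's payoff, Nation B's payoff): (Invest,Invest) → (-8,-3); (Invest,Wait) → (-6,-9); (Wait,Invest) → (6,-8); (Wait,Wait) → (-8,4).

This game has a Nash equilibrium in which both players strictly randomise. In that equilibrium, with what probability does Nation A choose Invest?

Let x be the probability that Nation A plays Invest. In a completely mixed equilibrium, Nation B must be indifferent between Invest and Wait.
Nation B's expected payoff from Invest is −3x − 8(1−x); from Wait it is −9x + 4(1−x).
Setting these equal: 5x − 8 = −13x + 4, so x = 2/3.

2/3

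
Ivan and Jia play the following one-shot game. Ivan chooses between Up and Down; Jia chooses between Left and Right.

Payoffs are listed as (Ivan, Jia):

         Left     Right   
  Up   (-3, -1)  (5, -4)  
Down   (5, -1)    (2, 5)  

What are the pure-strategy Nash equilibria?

(Up, Left): Ivan prefers Down (5 > -3) — not an equilibrium.
(Up, Right): Jia prefers Left (-1 > -4) — not an equilibrium.
(Down, Left): Jia prefers Right (5 > -1) — not an equilibrium.
(Down, Right): Ivan prefers Up (5 > 2) — not an equilibrium.

none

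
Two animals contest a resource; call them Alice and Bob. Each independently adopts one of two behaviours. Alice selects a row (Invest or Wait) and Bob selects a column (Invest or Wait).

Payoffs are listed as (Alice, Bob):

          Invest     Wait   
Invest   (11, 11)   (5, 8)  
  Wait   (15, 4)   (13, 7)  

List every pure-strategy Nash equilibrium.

(Wait, Wait)

(Invest, Invest): Alice prefers Wait (15 > 11) — not an equilibrium.
(Invest, Wait): Alice prefers Wait (13 > 5); Bob prefers Invest (11 > 8) — not an equilibrium.
(Wait, Invest): Bob prefers Wait (7 > 4) — not an equilibrium.
(Wait, Wait): Alice gets 13 ≥ 5 from Invest, and Bob gets 7 ≥ 4 from Invest — Nash equilibrium.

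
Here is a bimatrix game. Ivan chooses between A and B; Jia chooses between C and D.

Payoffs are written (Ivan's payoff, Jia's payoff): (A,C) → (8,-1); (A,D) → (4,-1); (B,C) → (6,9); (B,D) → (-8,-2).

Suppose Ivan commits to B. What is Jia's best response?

Against B, Jia earns 9 from C and -2 from D.
So C is the best response.

C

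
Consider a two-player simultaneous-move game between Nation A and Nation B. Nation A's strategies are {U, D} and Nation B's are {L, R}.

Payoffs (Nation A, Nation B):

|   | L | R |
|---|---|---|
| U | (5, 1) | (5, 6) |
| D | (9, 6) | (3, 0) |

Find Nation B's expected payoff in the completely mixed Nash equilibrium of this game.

36/11

First find x, the probability Nation A plays U, from Nation B's indifference between L and R: x + 6(1−x) = 6x, giving x = 6/11.
Since Nation B is indifferent in equilibrium, Nation B's expected payoff equals the payoff from either column against (6/11, 5/11). Using L: (6/11) + 6(5/11) = 36/11.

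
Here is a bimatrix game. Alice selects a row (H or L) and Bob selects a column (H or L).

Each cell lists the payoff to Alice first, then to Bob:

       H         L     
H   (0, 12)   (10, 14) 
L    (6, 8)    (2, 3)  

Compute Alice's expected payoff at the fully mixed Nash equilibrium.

30/7

First find q, the probability Bob plays H, from Alice's indifference between H and L: 10(1−q) = 6q + 2(1−q), giving q = 4/7.
Since Alice is indifferent in equilibrium, Alice's expected payoff equals the payoff from either row against (4/7, 3/7). Using H: 10(3/7) = 30/7.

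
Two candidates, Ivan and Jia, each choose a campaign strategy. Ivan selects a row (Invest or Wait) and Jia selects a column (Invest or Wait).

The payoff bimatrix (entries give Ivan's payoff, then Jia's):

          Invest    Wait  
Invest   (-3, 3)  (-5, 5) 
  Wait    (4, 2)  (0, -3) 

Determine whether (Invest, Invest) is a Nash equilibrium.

At (Invest, Invest), Ivan earns -3; switching to Wait would give 4, so Ivan would deviate.
Jia earns 3; switching to Wait would give 5, so Jia would deviate.
Since at least one player can profitably deviate, this is not a Nash equilibrium.

No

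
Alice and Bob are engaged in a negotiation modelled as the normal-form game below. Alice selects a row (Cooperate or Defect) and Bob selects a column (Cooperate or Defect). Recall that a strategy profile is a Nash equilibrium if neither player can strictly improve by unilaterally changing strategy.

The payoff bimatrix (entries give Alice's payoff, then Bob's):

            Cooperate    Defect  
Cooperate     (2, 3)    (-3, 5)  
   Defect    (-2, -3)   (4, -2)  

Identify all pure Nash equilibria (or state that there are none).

(Defect, Defect)

(Cooperate, Cooperate): Bob prefers Defect (5 > 3) — not an equilibrium.
(Cooperate, Defect): Alice prefers Defect (4 > -3) — not an equilibrium.
(Defect, Cooperate): Alice prefers Cooperate (2 > -2); Bob prefers Defect (-2 > -3) — not an equilibrium.
(Defect, Defect): Alice gets 4 ≥ -3 from Cooperate, and Bob gets -2 ≥ -3 from Cooperate — Nash equilibrium.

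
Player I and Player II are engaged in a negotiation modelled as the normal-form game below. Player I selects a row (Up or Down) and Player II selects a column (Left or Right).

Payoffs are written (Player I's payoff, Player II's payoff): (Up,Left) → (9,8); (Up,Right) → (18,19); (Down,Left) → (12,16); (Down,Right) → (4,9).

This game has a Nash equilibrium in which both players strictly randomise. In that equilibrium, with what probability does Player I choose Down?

11/18

Let r be the probability that Player I plays Up. In a completely mixed equilibrium, Player II must be indifferent between Left and Right.
Player II's expected payoff from Left is 8r + 16(1−r); from Right it is 19r + 9(1−r).
Setting these equal: −8r + 16 = 10r + 9, so r = 7/18.
Therefore Player I plays Down with probability 1 − 7/18 = 11/18.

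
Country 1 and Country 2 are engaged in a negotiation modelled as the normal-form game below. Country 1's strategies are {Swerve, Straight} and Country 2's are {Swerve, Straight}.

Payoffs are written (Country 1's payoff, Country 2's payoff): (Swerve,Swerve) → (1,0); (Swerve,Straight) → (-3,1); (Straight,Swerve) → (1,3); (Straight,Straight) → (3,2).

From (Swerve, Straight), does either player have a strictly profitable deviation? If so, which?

Country 1

Country 1 at (Swerve, Straight) earns -3; deviating to Straight yields 3 — a strict improvement.
Country 2 earns 1; deviating to Swerve yields 0 — not better.
Only Country 1 has a strictly profitable deviation.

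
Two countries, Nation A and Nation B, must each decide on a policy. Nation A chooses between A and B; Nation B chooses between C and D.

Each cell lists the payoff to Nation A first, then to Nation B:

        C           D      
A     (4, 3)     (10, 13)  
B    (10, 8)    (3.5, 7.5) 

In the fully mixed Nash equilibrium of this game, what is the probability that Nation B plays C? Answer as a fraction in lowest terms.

13/25

Let y be the probability that Nation B plays C. In a completely mixed equilibrium, Nation A must be indifferent between A and B.
Nation A's expected payoff from A is 4y + 10(1−y); from B it is 10y + 3.5(1−y).
Setting these equal: −6y + 10 = 6.5y + 3.5, so y = 13/25.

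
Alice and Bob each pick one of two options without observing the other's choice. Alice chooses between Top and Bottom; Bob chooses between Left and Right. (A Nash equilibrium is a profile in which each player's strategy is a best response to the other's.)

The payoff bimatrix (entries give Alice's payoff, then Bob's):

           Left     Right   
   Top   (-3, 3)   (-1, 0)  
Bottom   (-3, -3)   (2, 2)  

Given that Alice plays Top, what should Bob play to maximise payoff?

Against Top, Bob earns 3 from Left and 0 from Right.
So Left is the best response.

Left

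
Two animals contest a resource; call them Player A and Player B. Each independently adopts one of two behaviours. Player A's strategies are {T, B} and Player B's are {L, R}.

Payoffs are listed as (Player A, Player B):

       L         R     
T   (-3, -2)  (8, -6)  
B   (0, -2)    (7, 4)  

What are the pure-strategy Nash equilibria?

(T, L): Player A prefers B (0 > -3) — not an equilibrium.
(T, R): Player B prefers L (-2 > -6) — not an equilibrium.
(B, L): Player B prefers R (4 > -2) — not an equilibrium.
(B, R): Player A prefers T (8 > 7) — not an equilibrium.

none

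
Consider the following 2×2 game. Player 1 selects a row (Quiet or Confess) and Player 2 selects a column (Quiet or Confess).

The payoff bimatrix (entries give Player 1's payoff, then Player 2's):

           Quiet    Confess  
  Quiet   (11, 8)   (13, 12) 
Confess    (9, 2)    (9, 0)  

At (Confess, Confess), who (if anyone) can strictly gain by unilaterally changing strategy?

Player 1 at (Confess, Confess) earns 9; deviating to Quiet yields 13 — a strict improvement.
Player 2 earns 0; deviating to Quiet yields 2 — a strict improvement.
Both Player 1 and Player 2 have strictly profitable deviations.

Both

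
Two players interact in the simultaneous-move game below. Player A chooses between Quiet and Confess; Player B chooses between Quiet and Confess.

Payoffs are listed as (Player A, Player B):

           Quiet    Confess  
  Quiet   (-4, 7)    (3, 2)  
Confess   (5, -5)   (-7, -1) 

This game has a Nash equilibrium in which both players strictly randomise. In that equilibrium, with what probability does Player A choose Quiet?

4/9

Let r be the probability that Player A plays Quiet. In a completely mixed equilibrium, Player B must be indifferent between Quiet and Confess.
Player B's expected payoff from Quiet is 7r − 5(1−r); from Confess it is 2r − (1−r).
Setting these equal: 12r − 5 = 3r − 1, so r = 4/9.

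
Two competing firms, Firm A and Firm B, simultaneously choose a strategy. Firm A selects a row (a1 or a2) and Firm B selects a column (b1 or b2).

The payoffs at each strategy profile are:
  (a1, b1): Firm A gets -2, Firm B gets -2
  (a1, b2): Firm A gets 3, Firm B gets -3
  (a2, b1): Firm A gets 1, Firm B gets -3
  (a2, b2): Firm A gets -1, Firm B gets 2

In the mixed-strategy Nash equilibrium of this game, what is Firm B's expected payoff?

First find x, the probability Firm A plays a1, from Firm B's indifference between b1 and b2: −2x − 3(1−x) = −3x + 2(1−x), giving x = 5/6.
Since Firm B is indifferent in equilibrium, Firm B's expected payoff equals the payoff from either column against (5/6, 1/6). Using b1: −2(5/6) − 3(1/6) = -13/6.

-13/6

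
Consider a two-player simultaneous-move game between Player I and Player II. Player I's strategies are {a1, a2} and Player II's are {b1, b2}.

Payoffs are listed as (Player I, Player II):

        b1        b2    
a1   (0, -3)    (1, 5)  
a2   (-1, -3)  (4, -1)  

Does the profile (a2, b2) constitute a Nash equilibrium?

Yes

At (a2, b2), Player I earns 4; switching to a1 would give 1, so Player I has no profitable deviation.
Player II earns -1; switching to b1 would give -3, so Player II has no profitable deviation.
Neither player can gain by a unilateral deviation, so this profile is a Nash equilibrium.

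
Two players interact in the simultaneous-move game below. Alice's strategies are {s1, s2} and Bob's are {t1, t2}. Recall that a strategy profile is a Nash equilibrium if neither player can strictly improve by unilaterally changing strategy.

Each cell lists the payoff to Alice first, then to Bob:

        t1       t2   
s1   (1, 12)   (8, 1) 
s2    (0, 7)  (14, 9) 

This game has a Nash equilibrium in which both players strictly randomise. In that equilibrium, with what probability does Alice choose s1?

2/13

Let x be the probability that Alice plays s1. In a completely mixed equilibrium, Bob must be indifferent between t1 and t2.
Bob's expected payoff from t1 is 12x + 7(1−x); from t2 it is x + 9(1−x).
Setting these equal: 5x + 7 = −8x + 9, so x = 2/13.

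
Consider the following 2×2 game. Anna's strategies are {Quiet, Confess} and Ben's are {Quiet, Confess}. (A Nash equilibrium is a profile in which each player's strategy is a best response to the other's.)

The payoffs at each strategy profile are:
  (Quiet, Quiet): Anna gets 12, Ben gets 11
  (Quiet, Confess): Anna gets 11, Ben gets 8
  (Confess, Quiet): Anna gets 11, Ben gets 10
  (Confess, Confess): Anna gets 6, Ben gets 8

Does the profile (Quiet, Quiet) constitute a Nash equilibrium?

At (Quiet, Quiet), Anna earns 12; switching to Confess would give 11, so Anna has no profitable deviation.
Ben earns 11; switching to Confess would give 8, so Ben has no profitable deviation.
Neither player can gain by a unilateral deviation, so this profile is a Nash equilibrium.

Yes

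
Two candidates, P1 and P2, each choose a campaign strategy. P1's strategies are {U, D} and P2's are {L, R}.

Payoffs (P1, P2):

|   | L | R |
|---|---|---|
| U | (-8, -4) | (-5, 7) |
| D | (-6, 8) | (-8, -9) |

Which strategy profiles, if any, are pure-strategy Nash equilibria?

(U, L): P1 prefers D (-6 > -8); P2 prefers R (7 > -4) — not an equilibrium.
(U, R): P1 gets -5 ≥ -8 from D, and P2 gets 7 ≥ -4 from L — Nash equilibrium.
(D, L): P1 gets -6 ≥ -8 from U, and P2 gets 8 ≥ -9 from R — Nash equilibrium.
(D, R): P1 prefers U (-5 > -8); P2 prefers L (8 > -9) — not an equilibrium.

(U, R) and (D, L)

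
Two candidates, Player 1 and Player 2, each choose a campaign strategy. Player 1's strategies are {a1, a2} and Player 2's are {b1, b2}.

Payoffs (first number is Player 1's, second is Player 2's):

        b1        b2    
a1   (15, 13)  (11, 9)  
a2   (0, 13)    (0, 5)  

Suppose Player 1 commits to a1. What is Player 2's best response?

Against a1, Player 2 earns 13 from b1 and 9 from b2.
So b1 is the best response.

b1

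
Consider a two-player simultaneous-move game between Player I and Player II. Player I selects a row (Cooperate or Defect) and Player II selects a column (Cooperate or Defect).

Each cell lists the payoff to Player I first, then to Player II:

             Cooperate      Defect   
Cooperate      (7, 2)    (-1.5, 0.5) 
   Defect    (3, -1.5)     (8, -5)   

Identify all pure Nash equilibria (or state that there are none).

(Cooperate, Cooperate)

(Cooperate, Cooperate): Player I gets 7 ≥ 3 from Defect, and Player II gets 2 ≥ 0.5 from Defect — Nash equilibrium.
(Cooperate, Defect): Player I prefers Defect (8 > -1.5); Player II prefers Cooperate (2 > 0.5) — not an equilibrium.
(Defect, Cooperate): Player I prefers Cooperate (7 > 3) — not an equilibrium.
(Defect, Defect): Player II prefers Cooperate (-1.5 > -5) — not an equilibrium.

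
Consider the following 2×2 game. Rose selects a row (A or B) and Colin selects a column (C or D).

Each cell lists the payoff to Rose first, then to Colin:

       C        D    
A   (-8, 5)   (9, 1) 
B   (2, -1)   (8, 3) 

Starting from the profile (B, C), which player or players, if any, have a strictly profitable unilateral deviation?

Colin

Rose at (B, C) earns 2; deviating to A yields -8 — not better.
Colin earns -1; deviating to D yields 3 — a strict improvement.
Only Colin has a strictly profitable deviation.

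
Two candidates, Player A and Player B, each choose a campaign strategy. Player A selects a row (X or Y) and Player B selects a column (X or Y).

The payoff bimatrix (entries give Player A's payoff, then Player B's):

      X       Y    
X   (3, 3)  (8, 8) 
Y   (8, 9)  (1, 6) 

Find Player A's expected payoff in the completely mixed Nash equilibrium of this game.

61/12

First find y, the probability Player B plays X, from Player A's indifference between X and Y: 3y + 8(1−y) = 8y + (1−y), giving y = 7/12.
Since Player A is indifferent in equilibrium, Player A's expected payoff equals the payoff from either row against (7/12, 5/12). Using X: 3(7/12) + 8(5/12) = 61/12.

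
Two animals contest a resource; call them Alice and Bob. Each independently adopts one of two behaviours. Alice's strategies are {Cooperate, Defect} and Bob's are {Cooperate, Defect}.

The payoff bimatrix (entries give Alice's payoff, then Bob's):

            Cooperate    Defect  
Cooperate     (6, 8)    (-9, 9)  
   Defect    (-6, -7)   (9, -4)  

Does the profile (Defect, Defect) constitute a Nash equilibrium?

Yes

At (Defect, Defect), Alice earns 9; switching to Cooperate would give -9, so Alice has no profitable deviation.
Bob earns -4; switching to Cooperate would give -7, so Bob has no profitable deviation.
Neither player can gain by a unilateral deviation, so this profile is a Nash equilibrium.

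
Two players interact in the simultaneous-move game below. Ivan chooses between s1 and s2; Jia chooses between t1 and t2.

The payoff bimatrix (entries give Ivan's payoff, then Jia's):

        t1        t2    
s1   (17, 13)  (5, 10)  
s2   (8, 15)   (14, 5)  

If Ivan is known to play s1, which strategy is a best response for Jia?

t1

Against s1, Jia earns 13 from t1 and 10 from t2.
So t1 is the best response.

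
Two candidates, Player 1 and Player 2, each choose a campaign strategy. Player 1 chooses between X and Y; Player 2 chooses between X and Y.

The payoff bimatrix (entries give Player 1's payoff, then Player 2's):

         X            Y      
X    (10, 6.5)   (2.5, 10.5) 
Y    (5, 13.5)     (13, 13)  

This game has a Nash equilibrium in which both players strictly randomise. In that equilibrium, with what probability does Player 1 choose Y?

Let r be the probability that Player 1 plays X. In a completely mixed equilibrium, Player 2 must be indifferent between X and Y.
Player 2's expected payoff from X is 6.5r + 13.5(1−r); from Y it is 10.5r + 13(1−r).
Setting these equal: −7r + 13.5 = −2.5r + 13, so r = 1/9.
Therefore Player 1 plays Y with probability 1 − 1/9 = 8/9.

8/9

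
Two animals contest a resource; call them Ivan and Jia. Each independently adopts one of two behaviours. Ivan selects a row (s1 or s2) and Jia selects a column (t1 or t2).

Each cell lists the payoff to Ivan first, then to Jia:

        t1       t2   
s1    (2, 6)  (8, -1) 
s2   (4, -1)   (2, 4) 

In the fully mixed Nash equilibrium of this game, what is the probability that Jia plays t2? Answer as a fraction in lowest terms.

Let q be the probability that Jia plays t1. In a completely mixed equilibrium, Ivan must be indifferent between s1 and s2.
Ivan's expected payoff from s1 is 2q + 8(1−q); from s2 it is 4q + 2(1−q).
Setting these equal: −6q + 8 = 2q + 2, so q = 3/4.
Therefore Jia plays t2 with probability 1 − 3/4 = 1/4.

1/4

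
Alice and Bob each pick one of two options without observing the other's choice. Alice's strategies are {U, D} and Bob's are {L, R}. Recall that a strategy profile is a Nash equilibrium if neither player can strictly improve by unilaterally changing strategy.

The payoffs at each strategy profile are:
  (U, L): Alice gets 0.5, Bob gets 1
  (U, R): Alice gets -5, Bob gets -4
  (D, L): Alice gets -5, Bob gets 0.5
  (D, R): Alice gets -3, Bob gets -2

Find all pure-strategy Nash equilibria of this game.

(U, L)

(U, L): Alice gets 0.5 ≥ -5 from D, and Bob gets 1 ≥ -4 from R — Nash equilibrium.
(U, R): Alice prefers D (-3 > -5); Bob prefers L (1 > -4) — not an equilibrium.
(D, L): Alice prefers U (0.5 > -5) — not an equilibrium.
(D, R): Bob prefers L (0.5 > -2) — not an equilibrium.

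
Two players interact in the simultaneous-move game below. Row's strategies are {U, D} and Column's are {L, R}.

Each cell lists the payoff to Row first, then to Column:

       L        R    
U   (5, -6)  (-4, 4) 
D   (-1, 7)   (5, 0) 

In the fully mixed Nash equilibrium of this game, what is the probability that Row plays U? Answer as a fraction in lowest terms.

Let r be the probability that Row plays U. In a completely mixed equilibrium, Column must be indifferent between L and R.
Column's expected payoff from L is −6r + 7(1−r); from R it is 4r.
Setting these equal: −13r + 7 = 4r, so r = 7/17.

7/17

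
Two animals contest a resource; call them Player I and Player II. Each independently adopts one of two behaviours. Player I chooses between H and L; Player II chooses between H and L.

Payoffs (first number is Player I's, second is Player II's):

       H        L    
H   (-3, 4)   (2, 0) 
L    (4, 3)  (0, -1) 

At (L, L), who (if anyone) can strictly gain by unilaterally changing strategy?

Both

Player I at (L, L) earns 0; deviating to H yields 2 — a strict improvement.
Player II earns -1; deviating to H yields 3 — a strict improvement.
Both Player I and Player II have strictly profitable deviations.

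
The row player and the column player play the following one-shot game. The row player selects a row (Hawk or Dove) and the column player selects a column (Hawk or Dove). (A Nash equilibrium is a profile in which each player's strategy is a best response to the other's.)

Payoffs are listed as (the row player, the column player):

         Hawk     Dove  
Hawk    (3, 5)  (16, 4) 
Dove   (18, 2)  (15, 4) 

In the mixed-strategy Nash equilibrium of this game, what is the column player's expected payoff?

4

First find p, the probability the row player plays Hawk, from the column player's indifference between Hawk and Dove: 5p + 2(1−p) = 4p + 4(1−p), giving p = 2/3.
Since the column player is indifferent in equilibrium, the column player's expected payoff equals the payoff from either column against (2/3, 1/3). Using Hawk: 5(2/3) + 2(1/3) = 4.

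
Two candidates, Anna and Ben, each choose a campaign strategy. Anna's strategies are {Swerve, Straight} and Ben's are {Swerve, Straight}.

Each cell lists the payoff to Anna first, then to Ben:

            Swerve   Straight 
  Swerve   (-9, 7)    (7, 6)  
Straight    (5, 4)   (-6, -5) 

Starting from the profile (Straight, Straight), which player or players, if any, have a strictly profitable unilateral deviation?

Anna at (Straight, Straight) earns -6; deviating to Swerve yields 7 — a strict improvement.
Ben earns -5; deviating to Swerve yields 4 — a strict improvement.
Both Anna and Ben have strictly profitable deviations.

Both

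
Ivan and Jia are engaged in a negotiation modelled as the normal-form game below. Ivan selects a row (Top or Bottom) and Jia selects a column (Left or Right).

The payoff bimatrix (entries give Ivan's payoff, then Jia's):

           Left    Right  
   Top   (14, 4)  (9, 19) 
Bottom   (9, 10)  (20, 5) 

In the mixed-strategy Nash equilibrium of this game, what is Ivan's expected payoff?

199/16

First find q, the probability Jia plays Left, from Ivan's indifference between Top and Bottom: 14q + 9(1−q) = 9q + 20(1−q), giving q = 11/16.
Since Ivan is indifferent in equilibrium, Ivan's expected payoff equals the payoff from either row against (11/16, 5/16). Using Top: 14(11/16) + 9(5/16) = 199/16.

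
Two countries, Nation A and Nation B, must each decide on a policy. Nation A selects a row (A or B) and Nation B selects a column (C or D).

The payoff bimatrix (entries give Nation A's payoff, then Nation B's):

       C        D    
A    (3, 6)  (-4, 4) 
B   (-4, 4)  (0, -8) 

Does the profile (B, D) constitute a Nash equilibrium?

No

At (B, D), Nation A earns 0; switching to A would give -4, so Nation A has no profitable deviation.
Nation B earns -8; switching to C would give 4, so Nation B would deviate.
Since at least one player can profitably deviate, this is not a Nash equilibrium.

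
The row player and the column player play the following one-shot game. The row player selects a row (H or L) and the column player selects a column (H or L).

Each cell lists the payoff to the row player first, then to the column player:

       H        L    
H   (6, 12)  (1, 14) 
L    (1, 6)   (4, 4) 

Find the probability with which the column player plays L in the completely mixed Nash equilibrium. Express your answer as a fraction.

Let y be the probability that the column player plays H. In a completely mixed equilibrium, the row player must be indifferent between H and L.
The row player's expected payoff from H is 6y + (1−y); from L it is y + 4(1−y).
Setting these equal: 5y + 1 = −3y + 4, so y = 3/8.
Therefore the column player plays L with probability 1 − 3/8 = 5/8.

5/8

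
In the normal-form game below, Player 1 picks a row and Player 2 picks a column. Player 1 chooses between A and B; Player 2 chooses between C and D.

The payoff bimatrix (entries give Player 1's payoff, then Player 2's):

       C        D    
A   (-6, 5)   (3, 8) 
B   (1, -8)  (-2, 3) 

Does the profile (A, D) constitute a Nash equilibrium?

At (A, D), Player 1 earns 3; switching to B would give -2, so Player 1 has no profitable deviation.
Player 2 earns 8; switching to C would give 5, so Player 2 has no profitable deviation.
Neither player can gain by a unilateral deviation, so this profile is a Nash equilibrium.

Yes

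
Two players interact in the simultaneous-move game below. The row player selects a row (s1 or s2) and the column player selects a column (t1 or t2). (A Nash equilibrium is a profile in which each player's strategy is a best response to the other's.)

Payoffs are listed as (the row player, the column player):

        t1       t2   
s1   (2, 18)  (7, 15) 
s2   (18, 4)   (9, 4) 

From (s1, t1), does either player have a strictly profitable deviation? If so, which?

The row player

The row player at (s1, t1) earns 2; deviating to s2 yields 18 — a strict improvement.
The column player earns 18; deviating to t2 yields 15 — not better.
Only the row player has a strictly profitable deviation.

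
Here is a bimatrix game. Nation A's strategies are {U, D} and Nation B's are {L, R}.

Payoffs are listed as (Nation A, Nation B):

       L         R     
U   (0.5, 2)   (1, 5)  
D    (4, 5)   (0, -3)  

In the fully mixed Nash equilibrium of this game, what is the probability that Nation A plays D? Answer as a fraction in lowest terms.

Let r be the probability that Nation A plays U. In a completely mixed equilibrium, Nation B must be indifferent between L and R.
Nation B's expected payoff from L is 2r + 5(1−r); from R it is 5r − 3(1−r).
Setting these equal: −3r + 5 = 8r − 3, so r = 8/11.
Therefore Nation A plays D with probability 1 − 8/11 = 3/11.

3/11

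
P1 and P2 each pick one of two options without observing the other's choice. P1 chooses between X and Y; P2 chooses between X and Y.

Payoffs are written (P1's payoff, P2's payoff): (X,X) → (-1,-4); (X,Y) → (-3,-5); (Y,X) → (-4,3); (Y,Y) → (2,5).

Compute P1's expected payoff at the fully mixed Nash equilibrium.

First find q, the probability P2 plays X, from P1's indifference between X and Y: −q − 3(1−q) = −4q + 2(1−q), giving q = 5/8.
Since P1 is indifferent in equilibrium, P1's expected payoff equals the payoff from either row against (5/8, 3/8). Using X: −(5/8) − 3(3/8) = -7/4.

-7/4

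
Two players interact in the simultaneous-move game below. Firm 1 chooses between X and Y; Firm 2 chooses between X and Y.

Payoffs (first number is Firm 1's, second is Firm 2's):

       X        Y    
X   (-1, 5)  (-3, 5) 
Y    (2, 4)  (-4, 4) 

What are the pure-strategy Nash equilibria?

(X, Y) and (Y, X)

(X, X): Firm 1 prefers Y (2 > -1) — not an equilibrium.
(X, Y): Firm 1 gets -3 ≥ -4 from Y, and Firm 2 gets 5 ≥ 5 from X — Nash equilibrium.
(Y, X): Firm 1 gets 2 ≥ -1 from X, and Firm 2 gets 4 ≥ 4 from Y — Nash equilibrium.
(Y, Y): Firm 1 prefers X (-3 > -4) — not an equilibrium.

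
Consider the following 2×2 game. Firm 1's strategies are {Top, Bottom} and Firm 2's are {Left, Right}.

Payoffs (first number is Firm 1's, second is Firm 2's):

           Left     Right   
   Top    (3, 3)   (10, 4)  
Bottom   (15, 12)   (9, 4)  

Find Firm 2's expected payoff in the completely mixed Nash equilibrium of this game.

First find x, the probability Firm 1 plays Top, from Firm 2's indifference between Left and Right: 3x + 12(1−x) = 4x + 4(1−x), giving x = 8/9.
Since Firm 2 is indifferent in equilibrium, Firm 2's expected payoff equals the payoff from either column against (8/9, 1/9). Using Left: 3(8/9) + 12(1/9) = 4.

4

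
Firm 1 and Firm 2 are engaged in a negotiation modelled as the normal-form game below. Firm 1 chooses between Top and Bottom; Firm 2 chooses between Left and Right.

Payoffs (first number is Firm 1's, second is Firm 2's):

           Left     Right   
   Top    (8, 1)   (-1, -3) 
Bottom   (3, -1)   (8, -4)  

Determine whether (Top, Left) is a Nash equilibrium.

Yes

At (Top, Left), Firm 1 earns 8; switching to Bottom would give 3, so Firm 1 has no profitable deviation.
Firm 2 earns 1; switching to Right would give -3, so Firm 2 has no profitable deviation.
Neither player can gain by a unilateral deviation, so this profile is a Nash equilibrium.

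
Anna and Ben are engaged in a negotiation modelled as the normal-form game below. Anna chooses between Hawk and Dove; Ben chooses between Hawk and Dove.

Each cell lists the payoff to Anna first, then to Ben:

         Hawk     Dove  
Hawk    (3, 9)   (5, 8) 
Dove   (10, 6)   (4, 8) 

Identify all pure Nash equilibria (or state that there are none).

(Hawk, Hawk): Anna prefers Dove (10 > 3) — not an equilibrium.
(Hawk, Dove): Ben prefers Hawk (9 > 8) — not an equilibrium.
(Dove, Hawk): Ben prefers Dove (8 > 6) — not an equilibrium.
(Dove, Dove): Anna prefers Hawk (5 > 4) — not an equilibrium.

none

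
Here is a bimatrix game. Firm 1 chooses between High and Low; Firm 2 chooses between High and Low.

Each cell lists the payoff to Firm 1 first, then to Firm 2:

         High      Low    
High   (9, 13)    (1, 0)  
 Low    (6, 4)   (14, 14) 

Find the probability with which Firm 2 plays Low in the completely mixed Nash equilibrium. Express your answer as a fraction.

Let y be the probability that Firm 2 plays High. In a completely mixed equilibrium, Firm 1 must be indifferent between High and Low.
Firm 1's expected payoff from High is 9y + (1−y); from Low it is 6y + 14(1−y).
Setting these equal: 8y + 1 = −8y + 14, so y = 13/16.
Therefore Firm 2 plays Low with probability 1 − 13/16 = 3/16.

3/16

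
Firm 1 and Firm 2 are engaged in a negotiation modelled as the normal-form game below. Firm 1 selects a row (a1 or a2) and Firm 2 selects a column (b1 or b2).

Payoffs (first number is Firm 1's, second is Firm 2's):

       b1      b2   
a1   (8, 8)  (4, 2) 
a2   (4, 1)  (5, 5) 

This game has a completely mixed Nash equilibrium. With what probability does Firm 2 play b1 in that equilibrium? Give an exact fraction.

1/5

Let c be the probability that Firm 2 plays b1. In a completely mixed equilibrium, Firm 1 must be indifferent between a1 and a2.
Firm 1's expected payoff from a1 is 8c + 4(1−c); from a2 it is 4c + 5(1−c).
Setting these equal: 4c + 4 = −c + 5, so c = 1/5.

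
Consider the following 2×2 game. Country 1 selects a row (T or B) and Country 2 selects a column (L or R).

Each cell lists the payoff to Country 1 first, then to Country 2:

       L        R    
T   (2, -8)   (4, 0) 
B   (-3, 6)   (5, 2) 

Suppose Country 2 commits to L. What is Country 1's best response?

T

Against L, Country 1 earns 2 from T and -3 from B.
So T is the best response.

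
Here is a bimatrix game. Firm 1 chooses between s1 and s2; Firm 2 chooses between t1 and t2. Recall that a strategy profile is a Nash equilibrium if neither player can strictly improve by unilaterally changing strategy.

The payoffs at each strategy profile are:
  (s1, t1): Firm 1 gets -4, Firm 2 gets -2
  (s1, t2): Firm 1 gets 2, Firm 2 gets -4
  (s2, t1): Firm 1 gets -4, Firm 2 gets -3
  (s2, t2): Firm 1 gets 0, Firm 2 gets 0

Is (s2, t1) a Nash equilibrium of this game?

No

At (s2, t1), Firm 1 earns -4; switching to s1 would give -4, so Firm 1 has no profitable deviation.
Firm 2 earns -3; switching to t2 would give 0, so Firm 2 would deviate.
Since at least one player can profitably deviate, this is not a Nash equilibrium.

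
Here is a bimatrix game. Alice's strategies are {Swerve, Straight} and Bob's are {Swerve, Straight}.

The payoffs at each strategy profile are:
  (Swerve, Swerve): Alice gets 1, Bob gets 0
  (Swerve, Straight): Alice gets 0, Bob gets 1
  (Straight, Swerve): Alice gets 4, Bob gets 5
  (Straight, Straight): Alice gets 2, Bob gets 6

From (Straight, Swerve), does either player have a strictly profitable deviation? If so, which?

Alice at (Straight, Swerve) earns 4; deviating to Swerve yields 1 — not better.
Bob earns 5; deviating to Straight yields 6 — a strict improvement.
Only Bob has a strictly profitable deviation.

Bob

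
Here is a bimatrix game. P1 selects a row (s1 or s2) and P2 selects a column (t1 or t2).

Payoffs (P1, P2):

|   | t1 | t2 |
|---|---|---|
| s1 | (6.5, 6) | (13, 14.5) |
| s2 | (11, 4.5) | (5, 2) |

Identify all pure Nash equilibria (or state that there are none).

(s1, t2) and (s2, t1)

(s1, t1): P1 prefers s2 (11 > 6.5); P2 prefers t2 (14.5 > 6) — not an equilibrium.
(s1, t2): P1 gets 13 ≥ 5 from s2, and P2 gets 14.5 ≥ 6 from t1 — Nash equilibrium.
(s2, t1): P1 gets 11 ≥ 6.5 from s1, and P2 gets 4.5 ≥ 2 from t2 — Nash equilibrium.
(s2, t2): P1 prefers s1 (13 > 5); P2 prefers t1 (4.5 > 2) — not an equilibrium.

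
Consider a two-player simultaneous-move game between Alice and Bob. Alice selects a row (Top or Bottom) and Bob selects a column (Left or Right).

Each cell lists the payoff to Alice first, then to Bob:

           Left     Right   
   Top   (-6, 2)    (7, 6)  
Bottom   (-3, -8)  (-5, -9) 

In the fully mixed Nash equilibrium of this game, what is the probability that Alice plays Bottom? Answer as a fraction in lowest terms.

Let r be the probability that Alice plays Top. In a completely mixed equilibrium, Bob must be indifferent between Left and Right.
Bob's expected payoff from Left is 2r − 8(1−r); from Right it is 6r − 9(1−r).
Setting these equal: 10r − 8 = 15r − 9, so r = 1/5.
Therefore Alice plays Bottom with probability 1 − 1/5 = 4/5.

4/5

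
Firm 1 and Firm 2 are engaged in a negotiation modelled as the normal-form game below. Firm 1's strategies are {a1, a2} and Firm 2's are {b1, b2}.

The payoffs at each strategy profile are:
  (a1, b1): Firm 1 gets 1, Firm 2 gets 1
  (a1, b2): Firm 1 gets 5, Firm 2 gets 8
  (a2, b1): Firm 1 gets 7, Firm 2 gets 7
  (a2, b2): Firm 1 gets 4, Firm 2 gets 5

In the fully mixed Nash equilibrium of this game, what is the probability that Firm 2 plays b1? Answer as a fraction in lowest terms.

1/7

Let c be the probability that Firm 2 plays b1. In a completely mixed equilibrium, Firm 1 must be indifferent between a1 and a2.
Firm 1's expected payoff from a1 is c + 5(1−c); from a2 it is 7c + 4(1−c).
Setting these equal: −4c + 5 = 3c + 4, so c = 1/7.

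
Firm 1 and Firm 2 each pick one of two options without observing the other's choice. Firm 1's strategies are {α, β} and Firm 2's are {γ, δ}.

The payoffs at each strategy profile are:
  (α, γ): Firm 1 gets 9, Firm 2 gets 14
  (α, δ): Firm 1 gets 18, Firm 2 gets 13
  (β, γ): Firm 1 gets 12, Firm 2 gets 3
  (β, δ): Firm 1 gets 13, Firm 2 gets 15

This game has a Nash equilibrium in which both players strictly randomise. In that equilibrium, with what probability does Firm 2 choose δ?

Let c be the probability that Firm 2 plays γ. In a completely mixed equilibrium, Firm 1 must be indifferent between α and β.
Firm 1's expected payoff from α is 9c + 18(1−c); from β it is 12c + 13(1−c).
Setting these equal: −9c + 18 = −c + 13, so c = 5/8.
Therefore Firm 2 plays δ with probability 1 − 5/8 = 3/8.

3/8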